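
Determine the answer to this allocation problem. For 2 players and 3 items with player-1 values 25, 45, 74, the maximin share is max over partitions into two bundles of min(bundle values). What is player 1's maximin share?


Step 1: Item values = 25, 45, 74
Step 2: Enumerate all 2-bundle partitions and take the smaller bundle:
  Partition 1: {25} vs {45,74} -> bundles 25, 119; min = 25
  Partition 2: {45} vs {25,74} -> bundles 45, 99; min = 45
  Partition 3: {74} vs {25,45} -> bundles 74, 70; min = 70
Step 3: MMS = max(25, 45, 70) = 70

70


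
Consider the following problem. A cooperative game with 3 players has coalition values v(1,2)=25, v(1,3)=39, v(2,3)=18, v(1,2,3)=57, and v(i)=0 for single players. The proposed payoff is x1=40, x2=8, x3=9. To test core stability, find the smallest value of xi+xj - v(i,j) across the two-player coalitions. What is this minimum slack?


Step 1: Slack for coalition (1,2): x1+x2 - v12 = 48 - 25 = 23
Step 2: Slack for coalition (1,3): x1+x3 - v13 = 49 - 39 = 10
Step 3: Slack for coalition (2,3): x2+x3 - v23 = 17 - 18 = -1
Step 4: Minimum slack = min(23, 10, -1) = -1, attained by (2,3); coalition (2,3) can block (slack < 0), so the allocation is not in the core

-1


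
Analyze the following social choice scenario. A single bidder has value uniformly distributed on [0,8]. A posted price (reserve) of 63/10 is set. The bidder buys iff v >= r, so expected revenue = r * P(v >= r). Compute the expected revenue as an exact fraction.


Step 1: Posted price r = 63/10, value support [0,8]
Step 2: P(v >= r) = (8 - 63/10)/8 = 17/80
Step 3: Expected revenue = r * P(v >= r) = 63/10 * 17/80
Step 4: Revenue = 1071/800

1071/800


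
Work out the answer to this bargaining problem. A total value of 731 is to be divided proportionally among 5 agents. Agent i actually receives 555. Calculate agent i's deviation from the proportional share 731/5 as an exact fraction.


Step 1: Proportional share = 731/5
Step 2: Agent's actual allocation = 555
Step 3: Excess = 555 - 731/5 = 2044/5

2044/5


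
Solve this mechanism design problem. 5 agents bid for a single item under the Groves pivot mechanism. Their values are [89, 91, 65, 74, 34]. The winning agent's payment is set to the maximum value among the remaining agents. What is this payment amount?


Step 1: The efficient winner is agent 1 with value 91
Step 2: Other agents' values: [89, 65, 74, 34]
Step 3: Pivot payment = max(others) = 89
Step 4: The winner pays 89

89


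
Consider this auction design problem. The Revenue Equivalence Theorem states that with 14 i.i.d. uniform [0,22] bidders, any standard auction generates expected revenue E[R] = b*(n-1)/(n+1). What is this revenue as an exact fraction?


Step 1: By Revenue Equivalence, expected revenue = b*(n-1)/(n+1)
Step 2: Substituting n = 14, b = 22
Step 3: Revenue = 22*(14-1)/(14+1) = 22*13/15
Step 4: Revenue = 286/15

286/15


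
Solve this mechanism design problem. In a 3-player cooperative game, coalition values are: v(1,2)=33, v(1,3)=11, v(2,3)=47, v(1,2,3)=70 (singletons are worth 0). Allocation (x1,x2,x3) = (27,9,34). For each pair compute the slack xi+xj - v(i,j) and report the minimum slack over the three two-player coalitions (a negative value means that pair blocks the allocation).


Step 1: Slack for coalition (1,2): x1+x2 - v12 = 36 - 33 = 3
Step 2: Slack for coalition (1,3): x1+x3 - v13 = 61 - 11 = 50
Step 3: Slack for coalition (2,3): x2+x3 - v23 = 43 - 47 = -4
Step 4: Minimum slack = min(3, 50, -4) = -4, attained by (2,3); coalition (2,3) can block (slack < 0), so the allocation is not in the core

-4


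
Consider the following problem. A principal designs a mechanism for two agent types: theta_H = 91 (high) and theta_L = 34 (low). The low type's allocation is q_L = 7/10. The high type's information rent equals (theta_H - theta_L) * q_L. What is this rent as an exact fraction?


Step 1: theta_H - theta_L = 91 - 34 = 57
Step 2: Information rent = (theta_H - theta_L) * q_L
Step 3: = 57 * 7/10
Step 4: = 399/10

399/10


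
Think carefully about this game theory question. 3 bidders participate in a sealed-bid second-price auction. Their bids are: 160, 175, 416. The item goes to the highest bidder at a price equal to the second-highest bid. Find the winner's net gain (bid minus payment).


Step 1: Sort bids in descending order: 416, 175, 160
Step 2: The winning bid is the highest: 416
Step 3: The payment equals the second-highest bid: 175
Step 4: Surplus = winner's bid - payment = 416 - 175 = 241

241


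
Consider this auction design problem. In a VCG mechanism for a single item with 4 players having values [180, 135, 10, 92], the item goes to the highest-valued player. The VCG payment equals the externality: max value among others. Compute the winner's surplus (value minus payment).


Step 1: The winner is the agent with the highest value: agent 0 with value 180
Step 2: Values of other agents: [135, 10, 92]
Step 3: VCG payment = max of others' values = 135
Step 4: Surplus = 180 - 135 = 45

45


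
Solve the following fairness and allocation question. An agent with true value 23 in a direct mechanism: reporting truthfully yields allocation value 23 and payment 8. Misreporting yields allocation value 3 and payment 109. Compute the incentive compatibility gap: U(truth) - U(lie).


Step 1: U(truth) = value - payment = 23 - 8 = 15
Step 2: U(lie) = allocation - payment = 3 - 109 = -106
Step 3: IC gap = 15 - (-106) = 121

121


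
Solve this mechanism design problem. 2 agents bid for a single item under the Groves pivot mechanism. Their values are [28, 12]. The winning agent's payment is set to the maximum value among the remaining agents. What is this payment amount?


Step 1: The efficient winner is agent 0 with value 28
Step 2: Other agents' values: [12]
Step 3: Pivot payment = max(others) = 12
Step 4: The winner pays 12

12


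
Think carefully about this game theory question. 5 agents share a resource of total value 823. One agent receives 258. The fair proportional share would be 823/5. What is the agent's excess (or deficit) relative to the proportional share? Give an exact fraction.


Step 1: Proportional share = 823/5
Step 2: Agent's actual allocation = 258
Step 3: Excess = 258 - 823/5 = 467/5

467/5


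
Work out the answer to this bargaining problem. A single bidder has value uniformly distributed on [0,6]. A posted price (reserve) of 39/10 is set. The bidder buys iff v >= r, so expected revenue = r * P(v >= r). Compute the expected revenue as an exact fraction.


Step 1: Posted price r = 39/10, value support [0,6]
Step 2: P(v >= r) = (6 - 39/10)/6 = 7/20
Step 3: Expected revenue = r * P(v >= r) = 39/10 * 7/20
Step 4: Revenue = 273/200

273/200


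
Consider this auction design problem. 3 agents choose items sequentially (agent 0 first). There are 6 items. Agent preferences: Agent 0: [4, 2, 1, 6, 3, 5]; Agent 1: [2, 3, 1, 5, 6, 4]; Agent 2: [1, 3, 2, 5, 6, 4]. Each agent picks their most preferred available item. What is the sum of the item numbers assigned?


Step 1: Agent 0 picks item 4
Step 2: Agent 1 picks item 2
Step 3: Agent 2 picks item 1
Step 4: Sum = 4 + 2 + 1 = 7

7


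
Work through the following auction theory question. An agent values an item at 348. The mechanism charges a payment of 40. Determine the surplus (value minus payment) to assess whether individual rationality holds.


Step 1: Surplus = value - payment = 348 - 40 = 308
Step 2: IR is satisfied (surplus >= 0)

308


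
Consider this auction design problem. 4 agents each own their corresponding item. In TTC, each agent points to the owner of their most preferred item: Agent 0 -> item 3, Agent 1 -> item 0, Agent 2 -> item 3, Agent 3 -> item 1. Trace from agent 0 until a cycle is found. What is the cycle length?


Step 1: Trace the pointer graph from agent 0: 0 -> 3 -> 1 -> 0
Step 2: A cycle is detected when we revisit agent 0
Step 3: The cycle is: 0 -> 3 -> 1 -> 0
Step 4: Cycle length = 3

3


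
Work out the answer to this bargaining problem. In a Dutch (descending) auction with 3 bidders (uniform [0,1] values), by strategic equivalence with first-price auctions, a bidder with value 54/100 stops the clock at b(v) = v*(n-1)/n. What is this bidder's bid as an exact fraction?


Step 1: Dutch auctions are strategically equivalent to first-price auctions
Step 2: The equilibrium bid is b(v) = v*(n-1)/n
Step 3: b = 27/50 * 2/3
Step 4: b = 9/25

9/25


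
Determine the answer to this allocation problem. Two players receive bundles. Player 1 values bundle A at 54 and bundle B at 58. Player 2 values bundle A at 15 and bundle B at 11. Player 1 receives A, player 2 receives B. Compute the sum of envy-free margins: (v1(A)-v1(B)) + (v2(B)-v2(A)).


Step 1: Player 1's margin = v1(A) - v1(B) = 54 - 58 = -4
Step 2: Player 2's margin = v2(B) - v2(A) = 11 - 15 = -4
Step 3: Total margin = -4 + -4 = -8

-8


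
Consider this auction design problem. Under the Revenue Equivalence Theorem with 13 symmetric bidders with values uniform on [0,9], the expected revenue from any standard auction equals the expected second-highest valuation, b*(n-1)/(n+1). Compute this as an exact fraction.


Step 1: By Revenue Equivalence, expected revenue = b*(n-1)/(n+1)
Step 2: Substituting n = 13, b = 9
Step 3: Revenue = 9*(13-1)/(13+1) = 9*12/14
Step 4: Revenue = 108/14 = 54/7

54/7


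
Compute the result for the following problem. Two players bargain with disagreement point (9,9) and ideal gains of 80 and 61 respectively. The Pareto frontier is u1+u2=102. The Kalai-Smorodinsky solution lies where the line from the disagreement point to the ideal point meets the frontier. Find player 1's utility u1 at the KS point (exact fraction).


Step 1: At the KS point, (u1-d1)/r1 = (u2-d2)/r2 = t and u1+u2 = 102
Step 2: u1 = d1 + r1*t and u2 = d2 + r2*t, so (d1 + r1*t) + (d2 + r2*t) = 102
Step 3: t = (102 - 9 - 9)/(80 + 61) = 84/141 = 28/47
Step 4: u1 = d1 + r1*t = 9 + 80 * 28/47 = 2663/47
Step 5: (Check: u2 = d2 + r2*t = 2131/47; u1+u2 = 2663/47 + 2131/47 = 102, on the frontier.)

2663/47


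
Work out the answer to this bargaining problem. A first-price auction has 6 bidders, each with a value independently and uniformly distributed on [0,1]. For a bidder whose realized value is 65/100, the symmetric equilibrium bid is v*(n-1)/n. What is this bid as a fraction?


Step 1: The symmetric BNE bidding function is b(v) = v * (n-1) / n
Step 2: Substitute v = 13/20 and n = 6
Step 3: b = 13/20 * 5/6
Step 4: b = 13/24

13/24


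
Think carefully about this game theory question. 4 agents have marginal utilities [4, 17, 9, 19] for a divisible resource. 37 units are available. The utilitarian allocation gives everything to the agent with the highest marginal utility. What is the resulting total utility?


Step 1: The marginal utilities are [4, 17, 9, 19]
Step 2: The highest marginal utility is 19
Step 3: All 37 units go to that agent
Step 4: Total utility = 19 * 37 = 703

703


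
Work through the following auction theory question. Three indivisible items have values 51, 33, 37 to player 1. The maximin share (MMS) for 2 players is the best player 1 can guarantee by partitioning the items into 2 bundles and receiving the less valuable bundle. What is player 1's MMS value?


Step 1: Item values = 51, 33, 37
Step 2: Enumerate all 2-bundle partitions and take the smaller bundle:
  Partition 1: {51} vs {33,37} -> bundles 51, 70; min = 51
  Partition 2: {33} vs {51,37} -> bundles 33, 88; min = 33
  Partition 3: {37} vs {51,33} -> bundles 37, 84; min = 37
Step 3: MMS = max(51, 33, 37) = 51

51


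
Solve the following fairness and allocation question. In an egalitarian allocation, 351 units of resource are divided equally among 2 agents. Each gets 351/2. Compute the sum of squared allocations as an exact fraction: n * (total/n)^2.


Step 1: Each agent's share = 351/2
Step 2: Square of each share = (351/2)^2 = 123201/4
Step 3: Sum of squares = 2 * 123201/4 = 123201/2

123201/2


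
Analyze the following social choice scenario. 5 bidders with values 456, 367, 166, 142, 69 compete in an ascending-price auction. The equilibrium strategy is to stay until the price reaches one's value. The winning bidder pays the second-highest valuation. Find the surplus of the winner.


Step 1: Identify the highest value: 456
Step 2: Identify the second-highest value: 367
Step 3: The final price = second-highest value = 367
Step 4: Surplus = 456 - 367 = 89

89


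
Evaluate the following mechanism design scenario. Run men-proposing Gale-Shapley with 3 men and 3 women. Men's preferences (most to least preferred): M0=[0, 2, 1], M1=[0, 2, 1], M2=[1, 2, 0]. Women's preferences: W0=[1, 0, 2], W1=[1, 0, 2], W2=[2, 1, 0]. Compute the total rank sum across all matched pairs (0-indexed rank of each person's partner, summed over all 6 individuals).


Step 1: Run Gale-Shapley (men propose, women hold best offer):
  M0 proposes to W0; she accepts
  M1 proposes to W0; she switches from M0
  M2 proposes to W1; she accepts
  M0 proposes to W2; she accepts
Step 2: Final matching: W0-M1, W1-M2, W2-M0
Step 3: 0-indexed ranks (man's rank of his match, then woman's): 0 + 0 + 0 + 2 + 1 + 2
Step 4: Total rank sum = 5

5


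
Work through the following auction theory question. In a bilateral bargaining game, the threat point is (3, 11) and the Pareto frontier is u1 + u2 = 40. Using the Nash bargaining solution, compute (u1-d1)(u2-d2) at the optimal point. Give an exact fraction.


Step 1: The Nash solution splits surplus symmetrically above the disagreement point
Step 2: u1 = (total + d1 - d2)/2 = (40 + 3 - 11)/2 = 16
Step 3: u2 = (total - d1 + d2)/2 = (40 - 3 + 11)/2 = 24
Step 4: Nash product = (16 - 3) * (24 - 11)
Step 5: = 13 * 13 = 169

169


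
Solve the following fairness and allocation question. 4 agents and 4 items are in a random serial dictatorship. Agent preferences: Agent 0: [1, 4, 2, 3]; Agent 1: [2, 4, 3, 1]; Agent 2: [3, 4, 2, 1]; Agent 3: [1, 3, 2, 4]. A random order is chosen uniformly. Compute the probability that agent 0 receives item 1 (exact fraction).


Step 1: Agent 0 wants item 1
Step 2: There are 24 possible orderings of agents
Step 3: In 12 orderings, agent 0 gets item 1
Step 4: Probability = 12/24 = 1/2

1/2


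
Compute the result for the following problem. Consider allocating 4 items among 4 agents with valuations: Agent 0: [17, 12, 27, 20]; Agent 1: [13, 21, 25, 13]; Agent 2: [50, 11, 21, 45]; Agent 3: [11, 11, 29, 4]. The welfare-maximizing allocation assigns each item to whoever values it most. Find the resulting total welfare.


Step 1: For each item, find the maximum value among all agents.
Step 2: Item 0 -> Agent 2 (value 50)
Step 3: Item 1 -> Agent 1 (value 21)
Step 4: Item 2 -> Agent 3 (value 29)
Step 5: Item 3 -> Agent 2 (value 45)
Step 6: Total welfare = 50 + 21 + 29 + 45 = 145

145


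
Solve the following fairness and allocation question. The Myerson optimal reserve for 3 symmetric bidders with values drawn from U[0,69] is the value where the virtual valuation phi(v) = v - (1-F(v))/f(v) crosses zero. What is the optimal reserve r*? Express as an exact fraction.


Step 1: For U[0,69], F(v) = v/69 and f(v) = 1/69
Step 2: phi(v) = v - (1 - v/69)/(1/69) = v - (69 - v) = 2v - 69
Step 3: Set phi(r*) = 0: 2r* - 69 = 0
Step 4: r* = 69/2 (the number of bidders n = 3 does not enter)

69/2


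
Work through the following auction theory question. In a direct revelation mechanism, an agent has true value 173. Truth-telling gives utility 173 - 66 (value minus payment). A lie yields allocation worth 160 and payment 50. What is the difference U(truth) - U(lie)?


Step 1: U(truth) = value - payment = 173 - 66 = 107
Step 2: U(lie) = allocation - payment = 160 - 50 = 110
Step 3: IC gap = 107 - 110 = -3

-3


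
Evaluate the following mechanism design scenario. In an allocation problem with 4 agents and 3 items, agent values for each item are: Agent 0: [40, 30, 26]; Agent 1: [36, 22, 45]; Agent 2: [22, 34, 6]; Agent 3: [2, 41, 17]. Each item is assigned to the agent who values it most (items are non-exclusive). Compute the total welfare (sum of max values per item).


Step 1: For each item, find the maximum value among all agents.
Step 2: Item 0 -> Agent 0 (value 40)
Step 3: Item 1 -> Agent 3 (value 41)
Step 4: Item 2 -> Agent 1 (value 45)
Step 5: Total welfare = 40 + 41 + 45 = 126

126


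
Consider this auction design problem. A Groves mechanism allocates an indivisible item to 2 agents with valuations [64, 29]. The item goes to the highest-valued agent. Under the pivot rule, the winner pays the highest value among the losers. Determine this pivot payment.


Step 1: The efficient winner is agent 0 with value 64
Step 2: Other agents' values: [29]
Step 3: Pivot payment = max(others) = 29
Step 4: The winner pays 29

29


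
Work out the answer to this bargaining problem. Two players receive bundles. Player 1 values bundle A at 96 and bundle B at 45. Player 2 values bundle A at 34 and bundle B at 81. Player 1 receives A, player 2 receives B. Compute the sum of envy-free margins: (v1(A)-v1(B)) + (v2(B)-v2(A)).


Step 1: Player 1's margin = v1(A) - v1(B) = 96 - 45 = 51
Step 2: Player 2's margin = v2(B) - v2(A) = 81 - 34 = 47
Step 3: Total margin = 51 + 47 = 98

98


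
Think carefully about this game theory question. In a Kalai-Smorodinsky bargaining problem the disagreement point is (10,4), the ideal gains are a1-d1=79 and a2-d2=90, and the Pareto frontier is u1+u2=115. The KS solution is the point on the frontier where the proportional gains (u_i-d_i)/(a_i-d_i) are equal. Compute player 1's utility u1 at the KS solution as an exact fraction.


Step 1: At the KS point, (u1-d1)/r1 = (u2-d2)/r2 = t and u1+u2 = 115
Step 2: u1 = d1 + r1*t and u2 = d2 + r2*t, so (d1 + r1*t) + (d2 + r2*t) = 115
Step 3: t = (115 - 10 - 4)/(79 + 90) = 101/169
Step 4: u1 = d1 + r1*t = 10 + 79 * 101/169 = 9669/169
Step 5: (Check: u2 = d2 + r2*t = 9766/169; u1+u2 = 9669/169 + 9766/169 = 115, on the frontier.)

9669/169


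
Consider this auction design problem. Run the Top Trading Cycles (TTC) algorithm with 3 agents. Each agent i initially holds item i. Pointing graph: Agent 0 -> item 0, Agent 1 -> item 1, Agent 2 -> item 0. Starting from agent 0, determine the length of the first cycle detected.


Step 1: Trace the pointer graph from agent 0: 0 -> 0
Step 2: A cycle is detected when we revisit agent 0
Step 3: The cycle is: 0 -> 0
Step 4: Cycle length = 1

1


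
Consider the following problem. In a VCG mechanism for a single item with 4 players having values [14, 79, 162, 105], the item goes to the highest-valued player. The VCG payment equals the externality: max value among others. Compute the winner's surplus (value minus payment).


Step 1: The winner is the agent with the highest value: agent 2 with value 162
Step 2: Values of other agents: [14, 79, 105]
Step 3: VCG payment = max of others' values = 105
Step 4: Surplus = 162 - 105 = 57

57


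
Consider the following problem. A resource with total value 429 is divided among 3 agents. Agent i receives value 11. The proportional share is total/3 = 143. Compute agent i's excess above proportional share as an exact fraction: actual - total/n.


Step 1: Proportional share = 429/3 = 143
Step 2: Agent's actual allocation = 11
Step 3: Excess = 11 - 143 = -132

-132


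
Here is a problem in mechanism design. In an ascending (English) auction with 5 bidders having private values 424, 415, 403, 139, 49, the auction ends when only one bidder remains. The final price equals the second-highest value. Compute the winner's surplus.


Step 1: Identify the highest value: 424
Step 2: Identify the second-highest value: 415
Step 3: The final price = second-highest value = 415
Step 4: Surplus = 424 - 415 = 9

9


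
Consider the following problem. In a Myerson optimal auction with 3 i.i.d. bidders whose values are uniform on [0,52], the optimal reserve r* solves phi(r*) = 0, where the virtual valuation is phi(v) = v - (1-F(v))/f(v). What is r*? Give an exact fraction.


Step 1: For U[0,52], F(v) = v/52 and f(v) = 1/52
Step 2: phi(v) = v - (1 - v/52)/(1/52) = v - (52 - v) = 2v - 52
Step 3: Set phi(r*) = 0: 2r* - 52 = 0
Step 4: r* = 52/2 = 26 (the number of bidders n = 3 does not enter)

26


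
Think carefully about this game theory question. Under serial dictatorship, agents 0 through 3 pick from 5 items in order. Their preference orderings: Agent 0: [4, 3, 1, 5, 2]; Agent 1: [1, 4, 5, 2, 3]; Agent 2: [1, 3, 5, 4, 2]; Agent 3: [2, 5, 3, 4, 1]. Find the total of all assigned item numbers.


Step 1: Agent 0 picks item 4
Step 2: Agent 1 picks item 1
Step 3: Agent 2 picks item 3
Step 4: Agent 3 picks item 2
Step 5: Sum = 4 + 1 + 3 + 2 = 10

10


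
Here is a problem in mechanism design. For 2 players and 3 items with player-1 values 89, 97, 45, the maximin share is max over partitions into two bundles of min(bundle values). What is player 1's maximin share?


Step 1: Item values = 89, 97, 45
Step 2: Enumerate all 2-bundle partitions and take the smaller bundle:
  Partition 1: {89} vs {97,45} -> bundles 89, 142; min = 89
  Partition 2: {97} vs {89,45} -> bundles 97, 134; min = 97
  Partition 3: {45} vs {89,97} -> bundles 45, 186; min = 45
Step 3: MMS = max(89, 97, 45) = 97

97


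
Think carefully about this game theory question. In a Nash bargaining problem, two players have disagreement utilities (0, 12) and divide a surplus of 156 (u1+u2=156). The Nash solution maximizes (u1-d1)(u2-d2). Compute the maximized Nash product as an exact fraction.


Step 1: The Nash solution splits surplus symmetrically above the disagreement point
Step 2: u1 = (total + d1 - d2)/2 = (156 + 0 - 12)/2 = 72
Step 3: u2 = (total - d1 + d2)/2 = (156 - 0 + 12)/2 = 84
Step 4: Nash product = (72 - 0) * (84 - 12)
Step 5: = 72 * 72 = 5184

5184


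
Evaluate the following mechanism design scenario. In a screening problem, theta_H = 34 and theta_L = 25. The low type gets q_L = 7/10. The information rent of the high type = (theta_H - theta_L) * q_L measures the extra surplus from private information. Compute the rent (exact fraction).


Step 1: theta_H - theta_L = 34 - 25 = 9
Step 2: Information rent = (theta_H - theta_L) * q_L
Step 3: = 9 * 7/10
Step 4: = 63/10

63/10


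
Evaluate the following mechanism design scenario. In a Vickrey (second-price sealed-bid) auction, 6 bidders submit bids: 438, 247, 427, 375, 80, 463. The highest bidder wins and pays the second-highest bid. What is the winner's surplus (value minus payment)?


Step 1: Sort bids in descending order: 463, 438, 427, 375, 247, 80
Step 2: The winning bid is the highest: 463
Step 3: The payment equals the second-highest bid: 438
Step 4: Surplus = winner's bid - payment = 463 - 438 = 25

25


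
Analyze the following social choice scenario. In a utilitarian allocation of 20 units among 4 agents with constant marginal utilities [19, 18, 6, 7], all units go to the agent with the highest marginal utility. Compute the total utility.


Step 1: The marginal utilities are [19, 18, 6, 7]
Step 2: The highest marginal utility is 19
Step 3: All 20 units go to that agent
Step 4: Total utility = 19 * 20 = 380

380


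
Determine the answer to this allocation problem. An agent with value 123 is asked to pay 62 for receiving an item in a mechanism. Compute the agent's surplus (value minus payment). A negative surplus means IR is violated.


Step 1: Surplus = value - payment = 123 - 62 = 61
Step 2: IR is satisfied (surplus >= 0)

61


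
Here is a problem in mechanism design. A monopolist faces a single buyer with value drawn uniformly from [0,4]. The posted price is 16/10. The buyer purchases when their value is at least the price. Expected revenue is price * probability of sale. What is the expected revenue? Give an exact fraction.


Step 1: Posted price r = 8/5, value support [0,4]
Step 2: P(v >= r) = (4 - 8/5)/4 = 3/5
Step 3: Expected revenue = r * P(v >= r) = 8/5 * 3/5
Step 4: Revenue = 24/25

24/25


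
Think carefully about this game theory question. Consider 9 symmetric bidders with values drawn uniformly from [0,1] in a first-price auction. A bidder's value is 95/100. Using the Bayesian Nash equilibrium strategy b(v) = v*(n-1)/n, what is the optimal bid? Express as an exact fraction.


Step 1: The symmetric BNE bidding function is b(v) = v * (n-1) / n
Step 2: Substitute v = 19/20 and n = 9
Step 3: b = 19/20 * 8/9
Step 4: b = 38/45

38/45


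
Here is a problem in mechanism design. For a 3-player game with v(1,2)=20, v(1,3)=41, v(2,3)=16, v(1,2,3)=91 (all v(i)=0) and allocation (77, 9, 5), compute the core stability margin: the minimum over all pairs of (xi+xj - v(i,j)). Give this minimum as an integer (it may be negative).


Step 1: Slack for coalition (1,2): x1+x2 - v12 = 86 - 20 = 66
Step 2: Slack for coalition (1,3): x1+x3 - v13 = 82 - 41 = 41
Step 3: Slack for coalition (2,3): x2+x3 - v23 = 14 - 16 = -2
Step 4: Minimum slack = min(66, 41, -2) = -2, attained by (2,3); coalition (2,3) can block (slack < 0), so the allocation is not in the core

-2


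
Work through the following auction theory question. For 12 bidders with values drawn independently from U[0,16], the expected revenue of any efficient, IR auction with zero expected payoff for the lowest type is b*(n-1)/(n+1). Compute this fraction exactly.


Step 1: By Revenue Equivalence, expected revenue = b*(n-1)/(n+1)
Step 2: Substituting n = 12, b = 16
Step 3: Revenue = 16*(12-1)/(12+1) = 16*11/13
Step 4: Revenue = 176/13

176/13


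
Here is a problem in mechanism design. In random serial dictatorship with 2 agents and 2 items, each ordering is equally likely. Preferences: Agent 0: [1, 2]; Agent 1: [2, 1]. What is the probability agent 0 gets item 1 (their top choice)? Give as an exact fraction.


Step 1: Agent 0 wants item 1
Step 2: There are 2 possible orderings of agents
Step 3: In 2 orderings, agent 0 gets item 1
Step 4: Probability = 2/2 = 1

1


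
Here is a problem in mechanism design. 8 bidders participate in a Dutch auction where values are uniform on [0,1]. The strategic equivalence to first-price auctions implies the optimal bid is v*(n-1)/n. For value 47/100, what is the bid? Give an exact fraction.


Step 1: Dutch auctions are strategically equivalent to first-price auctions
Step 2: The equilibrium bid is b(v) = v*(n-1)/n
Step 3: b = 47/100 * 7/8
Step 4: b = 329/800

329/800


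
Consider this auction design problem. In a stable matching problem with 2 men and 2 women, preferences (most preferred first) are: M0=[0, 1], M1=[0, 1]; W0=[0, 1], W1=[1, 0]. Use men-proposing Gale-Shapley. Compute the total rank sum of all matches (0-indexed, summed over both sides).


Step 1: Run Gale-Shapley (men propose, women hold best offer):
  M0 proposes to W0; she accepts
  M1 proposes to W0; rejected
  M1 proposes to W1; she accepts
Step 2: Final matching: W0-M0, W1-M1
Step 3: 0-indexed ranks (man's rank of his match, then woman's): 0 + 0 + 1 + 0
Step 4: Total rank sum = 1

1


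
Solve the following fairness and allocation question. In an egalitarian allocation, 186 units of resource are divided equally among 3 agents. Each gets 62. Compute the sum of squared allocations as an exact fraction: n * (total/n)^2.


Step 1: Each agent's share = 186/3 = 62
Step 2: Square of each share = (62)^2 = 3844
Step 3: Sum of squares = 3 * 3844 = 11532

11532


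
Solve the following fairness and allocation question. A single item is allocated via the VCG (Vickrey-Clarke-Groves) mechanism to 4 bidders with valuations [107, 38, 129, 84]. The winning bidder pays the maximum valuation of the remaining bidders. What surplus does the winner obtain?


Step 1: The winner is the agent with the highest value: agent 2 with value 129
Step 2: Values of other agents: [107, 38, 84]
Step 3: VCG payment = max of others' values = 107
Step 4: Surplus = 129 - 107 = 22

22


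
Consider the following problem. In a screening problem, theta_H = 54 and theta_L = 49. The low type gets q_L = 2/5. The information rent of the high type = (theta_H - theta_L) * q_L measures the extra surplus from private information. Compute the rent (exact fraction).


Step 1: theta_H - theta_L = 54 - 49 = 5
Step 2: Information rent = (theta_H - theta_L) * q_L
Step 3: = 5 * 2/5
Step 4: = 2

2


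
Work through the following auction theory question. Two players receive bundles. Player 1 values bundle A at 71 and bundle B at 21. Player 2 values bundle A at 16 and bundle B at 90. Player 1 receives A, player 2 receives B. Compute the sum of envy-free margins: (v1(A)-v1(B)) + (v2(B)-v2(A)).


Step 1: Player 1's margin = v1(A) - v1(B) = 71 - 21 = 50
Step 2: Player 2's margin = v2(B) - v2(A) = 90 - 16 = 74
Step 3: Total margin = 50 + 74 = 124

124


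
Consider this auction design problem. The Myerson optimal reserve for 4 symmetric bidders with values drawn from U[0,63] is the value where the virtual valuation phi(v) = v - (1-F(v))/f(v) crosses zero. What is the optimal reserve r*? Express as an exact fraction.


Step 1: For U[0,63], F(v) = v/63 and f(v) = 1/63
Step 2: phi(v) = v - (1 - v/63)/(1/63) = v - (63 - v) = 2v - 63
Step 3: Set phi(r*) = 0: 2r* - 63 = 0
Step 4: r* = 63/2 (the number of bidders n = 4 does not enter)

63/2


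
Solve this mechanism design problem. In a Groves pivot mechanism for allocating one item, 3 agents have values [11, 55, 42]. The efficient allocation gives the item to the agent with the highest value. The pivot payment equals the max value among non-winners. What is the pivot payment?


Step 1: The efficient winner is agent 1 with value 55
Step 2: Other agents' values: [11, 42]
Step 3: Pivot payment = max(others) = 42
Step 4: The winner pays 42

42


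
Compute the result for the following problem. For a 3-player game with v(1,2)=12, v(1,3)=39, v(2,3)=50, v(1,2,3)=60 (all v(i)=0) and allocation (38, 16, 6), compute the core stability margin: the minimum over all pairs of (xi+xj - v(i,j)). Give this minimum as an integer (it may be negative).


Step 1: Slack for coalition (1,2): x1+x2 - v12 = 54 - 12 = 42
Step 2: Slack for coalition (1,3): x1+x3 - v13 = 44 - 39 = 5
Step 3: Slack for coalition (2,3): x2+x3 - v23 = 22 - 50 = -28
Step 4: Minimum slack = min(42, 5, -28) = -28, attained by (2,3); coalition (2,3) can block (slack < 0), so the allocation is not in the core

-28


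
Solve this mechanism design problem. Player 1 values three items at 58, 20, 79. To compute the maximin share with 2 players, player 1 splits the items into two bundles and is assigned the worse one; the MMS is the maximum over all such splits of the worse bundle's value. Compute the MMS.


Step 1: Item values = 58, 20, 79
Step 2: Enumerate all 2-bundle partitions and take the smaller bundle:
  Partition 1: {58} vs {20,79} -> bundles 58, 99; min = 58
  Partition 2: {20} vs {58,79} -> bundles 20, 137; min = 20
  Partition 3: {79} vs {58,20} -> bundles 79, 78; min = 78
Step 3: MMS = max(58, 20, 78) = 78

78


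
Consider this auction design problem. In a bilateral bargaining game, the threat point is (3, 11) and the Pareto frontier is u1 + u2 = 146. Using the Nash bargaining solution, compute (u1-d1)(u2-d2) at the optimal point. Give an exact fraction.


Step 1: The Nash solution splits surplus symmetrically above the disagreement point
Step 2: u1 = (total + d1 - d2)/2 = (146 + 3 - 11)/2 = 69
Step 3: u2 = (total - d1 + d2)/2 = (146 - 3 + 11)/2 = 77
Step 4: Nash product = (69 - 3) * (77 - 11)
Step 5: = 66 * 66 = 4356

4356


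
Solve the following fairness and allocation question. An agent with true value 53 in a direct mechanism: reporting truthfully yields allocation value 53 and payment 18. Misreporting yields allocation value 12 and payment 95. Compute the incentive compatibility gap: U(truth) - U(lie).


Step 1: U(truth) = value - payment = 53 - 18 = 35
Step 2: U(lie) = allocation - payment = 12 - 95 = -83
Step 3: IC gap = 35 - (-83) = 118

118


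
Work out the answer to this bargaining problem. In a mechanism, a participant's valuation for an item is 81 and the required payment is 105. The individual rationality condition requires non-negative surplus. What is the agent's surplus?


Step 1: Surplus = value - payment = 81 - 105 = -24
Step 2: IR is violated (surplus < 0)

-24


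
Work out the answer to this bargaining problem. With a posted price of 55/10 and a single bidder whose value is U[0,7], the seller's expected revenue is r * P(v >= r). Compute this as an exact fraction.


Step 1: Posted price r = 11/2, value support [0,7]
Step 2: P(v >= r) = (7 - 11/2)/7 = 3/14
Step 3: Expected revenue = r * P(v >= r) = 11/2 * 3/14
Step 4: Revenue = 33/28

33/28


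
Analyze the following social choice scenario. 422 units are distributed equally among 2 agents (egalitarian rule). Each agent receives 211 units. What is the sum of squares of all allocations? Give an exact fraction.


Step 1: Each agent's share = 422/2 = 211
Step 2: Square of each share = (211)^2 = 44521
Step 3: Sum of squares = 2 * 44521 = 89042

89042


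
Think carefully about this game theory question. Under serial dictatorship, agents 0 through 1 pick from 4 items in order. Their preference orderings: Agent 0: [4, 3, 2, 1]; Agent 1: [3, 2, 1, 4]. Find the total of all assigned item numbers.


Step 1: Agent 0 picks item 4
Step 2: Agent 1 picks item 3
Step 3: Sum = 4 + 3 = 7

7


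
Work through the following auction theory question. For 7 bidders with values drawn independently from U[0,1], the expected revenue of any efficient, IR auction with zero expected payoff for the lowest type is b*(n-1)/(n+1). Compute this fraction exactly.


Step 1: By Revenue Equivalence, expected revenue = b*(n-1)/(n+1)
Step 2: Substituting n = 7, b = 1
Step 3: Revenue = 1*(7-1)/(7+1) = 1*6/8
Step 4: Revenue = 6/8 = 3/4

3/4


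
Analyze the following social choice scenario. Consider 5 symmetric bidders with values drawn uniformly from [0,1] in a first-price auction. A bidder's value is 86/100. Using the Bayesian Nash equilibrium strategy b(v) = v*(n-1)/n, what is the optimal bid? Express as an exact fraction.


Step 1: The symmetric BNE bidding function is b(v) = v * (n-1) / n
Step 2: Substitute v = 43/50 and n = 5
Step 3: b = 43/50 * 4/5
Step 4: b = 86/125

86/125


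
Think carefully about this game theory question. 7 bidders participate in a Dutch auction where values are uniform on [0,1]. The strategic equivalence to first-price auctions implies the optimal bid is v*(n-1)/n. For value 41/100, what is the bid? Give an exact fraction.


Step 1: Dutch auctions are strategically equivalent to first-price auctions
Step 2: The equilibrium bid is b(v) = v*(n-1)/n
Step 3: b = 41/100 * 6/7
Step 4: b = 123/350

123/350


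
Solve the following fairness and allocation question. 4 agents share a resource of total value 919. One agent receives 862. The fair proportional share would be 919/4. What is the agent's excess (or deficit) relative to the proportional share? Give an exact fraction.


Step 1: Proportional share = 919/4
Step 2: Agent's actual allocation = 862
Step 3: Excess = 862 - 919/4 = 2529/4

2529/4


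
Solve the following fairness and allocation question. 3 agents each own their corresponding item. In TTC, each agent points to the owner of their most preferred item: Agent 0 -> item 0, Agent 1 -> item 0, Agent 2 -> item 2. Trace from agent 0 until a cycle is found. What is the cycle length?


Step 1: Trace the pointer graph from agent 0: 0 -> 0
Step 2: A cycle is detected when we revisit agent 0
Step 3: The cycle is: 0 -> 0
Step 4: Cycle length = 1

1


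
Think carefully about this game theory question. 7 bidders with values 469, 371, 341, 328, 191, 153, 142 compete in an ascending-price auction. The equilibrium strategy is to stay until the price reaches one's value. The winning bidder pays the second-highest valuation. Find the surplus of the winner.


Step 1: Identify the highest value: 469
Step 2: Identify the second-highest value: 371
Step 3: The final price = second-highest value = 371
Step 4: Surplus = 469 - 371 = 98

98


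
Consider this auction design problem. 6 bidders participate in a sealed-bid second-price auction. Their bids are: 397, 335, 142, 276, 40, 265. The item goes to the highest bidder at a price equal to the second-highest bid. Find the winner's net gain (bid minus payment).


Step 1: Sort bids in descending order: 397, 335, 276, 265, 142, 40
Step 2: The winning bid is the highest: 397
Step 3: The payment equals the second-highest bid: 335
Step 4: Surplus = winner's bid - payment = 397 - 335 = 62

62


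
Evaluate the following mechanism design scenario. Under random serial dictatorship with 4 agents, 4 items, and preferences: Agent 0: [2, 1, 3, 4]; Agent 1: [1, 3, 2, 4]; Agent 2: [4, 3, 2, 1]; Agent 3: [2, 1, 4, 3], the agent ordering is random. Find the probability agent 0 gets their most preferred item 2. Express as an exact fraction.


Step 1: Agent 0 wants item 2
Step 2: There are 24 possible orderings of agents
Step 3: In 12 orderings, agent 0 gets item 2
Step 4: Probability = 12/24 = 1/2

1/2


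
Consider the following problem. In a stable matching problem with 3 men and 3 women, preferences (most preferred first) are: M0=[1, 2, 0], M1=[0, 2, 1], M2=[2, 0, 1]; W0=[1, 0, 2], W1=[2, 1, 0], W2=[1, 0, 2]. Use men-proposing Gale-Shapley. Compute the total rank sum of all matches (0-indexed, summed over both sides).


Step 1: Run Gale-Shapley (men propose, women hold best offer):
  M0 proposes to W1; she accepts
  M1 proposes to W0; she accepts
  M2 proposes to W2; she accepts
Step 2: Final matching: W0-M1, W1-M0, W2-M2
Step 3: 0-indexed ranks (man's rank of his match, then woman's): 0 + 0 + 0 + 2 + 0 + 2
Step 4: Total rank sum = 4

4


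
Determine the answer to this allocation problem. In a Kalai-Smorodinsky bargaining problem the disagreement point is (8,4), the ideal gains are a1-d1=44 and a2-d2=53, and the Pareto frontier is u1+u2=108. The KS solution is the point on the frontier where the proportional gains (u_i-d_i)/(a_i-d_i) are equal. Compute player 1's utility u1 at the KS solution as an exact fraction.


Step 1: At the KS point, (u1-d1)/r1 = (u2-d2)/r2 = t and u1+u2 = 108
Step 2: u1 = d1 + r1*t and u2 = d2 + r2*t, so (d1 + r1*t) + (d2 + r2*t) = 108
Step 3: t = (108 - 8 - 4)/(44 + 53) = 96/97
Step 4: u1 = d1 + r1*t = 8 + 44 * 96/97 = 5000/97
Step 5: (Check: u2 = d2 + r2*t = 5476/97; u1+u2 = 5000/97 + 5476/97 = 108, on the frontier.)

5000/97


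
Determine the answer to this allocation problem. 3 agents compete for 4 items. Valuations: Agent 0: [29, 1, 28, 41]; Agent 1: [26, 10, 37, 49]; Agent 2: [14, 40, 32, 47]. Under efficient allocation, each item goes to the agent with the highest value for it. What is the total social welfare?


Step 1: For each item, find the maximum value among all agents.
Step 2: Item 0 -> Agent 0 (value 29)
Step 3: Item 1 -> Agent 2 (value 40)
Step 4: Item 2 -> Agent 1 (value 37)
Step 5: Item 3 -> Agent 1 (value 49)
Step 6: Total welfare = 29 + 40 + 37 + 49 = 155

155


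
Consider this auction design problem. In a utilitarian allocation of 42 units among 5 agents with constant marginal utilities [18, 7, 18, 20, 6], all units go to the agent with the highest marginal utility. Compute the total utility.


Step 1: The marginal utilities are [18, 7, 18, 20, 6]
Step 2: The highest marginal utility is 20
Step 3: All 42 units go to that agent
Step 4: Total utility = 20 * 42 = 840

840


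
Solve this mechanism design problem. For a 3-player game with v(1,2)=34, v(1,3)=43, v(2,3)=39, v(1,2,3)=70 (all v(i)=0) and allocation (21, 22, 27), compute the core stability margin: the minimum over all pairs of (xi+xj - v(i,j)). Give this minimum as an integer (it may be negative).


Step 1: Slack for coalition (1,2): x1+x2 - v12 = 43 - 34 = 9
Step 2: Slack for coalition (1,3): x1+x3 - v13 = 48 - 43 = 5
Step 3: Slack for coalition (2,3): x2+x3 - v23 = 49 - 39 = 10
Step 4: Minimum slack = min(9, 5, 10) = 5, attained by (1,3); no pair can gain by deviating, so the allocation is in the core

5


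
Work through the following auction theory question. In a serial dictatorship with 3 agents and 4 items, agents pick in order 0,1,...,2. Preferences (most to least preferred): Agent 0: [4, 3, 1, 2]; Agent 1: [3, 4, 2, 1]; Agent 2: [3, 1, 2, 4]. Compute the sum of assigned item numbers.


Step 1: Agent 0 picks item 4
Step 2: Agent 1 picks item 3
Step 3: Agent 2 picks item 1
Step 4: Sum = 4 + 3 + 1 = 8

8
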